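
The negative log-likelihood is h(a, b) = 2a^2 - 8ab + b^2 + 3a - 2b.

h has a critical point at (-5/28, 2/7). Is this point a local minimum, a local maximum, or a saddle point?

The Hessian of h is constant: H = [[4, -8], [-8, 2]].
det(H) = 4·2 − (-8)² = -56.
Since det(H) < 0, H is indefinite and the critical point is a saddle point.

saddle point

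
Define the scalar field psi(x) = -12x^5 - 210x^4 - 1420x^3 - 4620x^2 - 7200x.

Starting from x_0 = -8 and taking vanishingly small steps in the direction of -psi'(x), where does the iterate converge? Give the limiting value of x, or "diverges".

-5

psi'(x) = -60(x + 2)(x + 3)(x + 4)(x + 5), so psi'(-8) = -21600.
Gradient descent moves in the -psi' direction, i.e. x is increasing.
The nearest critical point in that direction is x = -5, where psi'' = 360 > 0 (a local minimum). The iterate converges there.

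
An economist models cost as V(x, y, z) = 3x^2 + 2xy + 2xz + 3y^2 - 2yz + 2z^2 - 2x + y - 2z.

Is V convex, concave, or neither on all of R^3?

V is quadratic, so its Hessian is the constant matrix H = [[6, 2, 2], [2, 6, -2], [2, -2, 4]].
Leading principal minors: 6, 32, 64.
All positive ⇒ H ≻ 0 ⇒ convex.

convex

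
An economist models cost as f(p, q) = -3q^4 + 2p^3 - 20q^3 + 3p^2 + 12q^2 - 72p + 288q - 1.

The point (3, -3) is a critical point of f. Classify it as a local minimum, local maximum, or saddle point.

The mixed partial ∂²f/∂p∂q is 0, so the Hessian at any point is diag(f_pp, f_qq) = diag(6(2p + 1), 12(-3q^2 - 10q + 2)).
At (3, -3): H = diag(42, 60).
Both eigenvalues are positive, so H is positive definite: a local minimum.

local minimum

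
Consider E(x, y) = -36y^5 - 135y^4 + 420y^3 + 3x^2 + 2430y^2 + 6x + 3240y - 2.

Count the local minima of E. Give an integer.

2

E separates as a function of x plus a function of y, so ∇E=0 decouples.
∂E/∂x = 6(x + 1) = 0 at x ∈ {-1}; ∂E/∂y = -180(y - 3)(y + 1)(y + 2)(y + 3) = 0 at y ∈ {-3, -2, -1, 3}.
The Hessian is diagonal: diag(E_xx, E_yy). Second derivatives: E_xx(-1)=6; E_yy(-3)=2160, E_yy(-2)=-900, E_yy(-1)=1440, E_yy(3)=-21600.
Local minima occur where both diagonal entries positive: (-1, -3), (-1, -1). Count: 2.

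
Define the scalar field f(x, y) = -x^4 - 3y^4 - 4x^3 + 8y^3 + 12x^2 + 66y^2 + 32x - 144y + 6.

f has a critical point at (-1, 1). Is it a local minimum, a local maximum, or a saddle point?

local minimum

The mixed partial ∂²f/∂x∂y is 0, so the Hessian at any point is diag(f_xx, f_yy) = diag(12(-x^2 - 2x + 2), 12(-3y^2 + 4y + 11)).
At (-1, 1): H = diag(36, 144).
Both eigenvalues are positive, so H is positive definite: a local minimum.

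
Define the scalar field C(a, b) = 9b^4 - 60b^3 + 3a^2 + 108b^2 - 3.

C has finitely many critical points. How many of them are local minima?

C separates as a function of a plus a function of b, so ∇C=0 decouples.
∂C/∂a = 6a = 0 at a ∈ {0}; ∂C/∂b = 36b(b - 3)(b - 2) = 0 at b ∈ {0, 2, 3}.
The Hessian is diagonal: diag(C_aa, C_bb). Second derivatives: C_aa(0)=6; C_bb(0)=216, C_bb(2)=-72, C_bb(3)=108.
Local minima occur where both diagonal entries positive: (0, 0), (0, 3). Count: 2.

2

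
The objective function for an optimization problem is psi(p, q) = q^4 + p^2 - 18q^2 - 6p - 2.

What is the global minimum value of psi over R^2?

psi(p,q) separates as A(p) + B(q) − 2, so its minimum is min A + min B − 2.
A'(p) = 2p - 6 vanishes at p ∈ {3}; B'(q) = 4q(q - 3)(q + 3) vanishes at q ∈ {-3, 0, 3}.
Local minima of A (where A''>0): A(3)=-9. Local minima of B: B(-3)=-81, B(3)=-81.
So the global minimum of psi is A(3) + B(-3) − 2 = -9 − 81 − 2 = -92, attained at (3, -3).

-92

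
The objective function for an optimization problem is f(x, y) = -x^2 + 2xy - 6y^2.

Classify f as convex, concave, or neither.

f is quadratic, so its Hessian is the constant matrix H = [[-2, 2], [2, -12]].
det(H) = 20, tr(H) = -14.
det(H) > 0 and tr(H) < 0, so H is negative definite everywhere: concave.

concave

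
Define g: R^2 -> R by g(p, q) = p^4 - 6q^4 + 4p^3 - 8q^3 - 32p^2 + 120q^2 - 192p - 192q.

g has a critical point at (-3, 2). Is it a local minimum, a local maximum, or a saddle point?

The mixed partial ∂²g/∂p∂q is 0, so the Hessian at any point is diag(g_pp, g_qq) = diag(4(3p^2 + 6p - 16), 24(-3q^2 - 2q + 10)).
At (-3, 2): H = diag(-28, -144).
Both eigenvalues are negative, so H is negative definite: a local maximum.

local maximum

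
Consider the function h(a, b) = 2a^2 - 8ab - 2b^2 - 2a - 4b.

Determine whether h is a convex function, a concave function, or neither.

neither

h is quadratic, so its Hessian is the constant matrix H = [[4, -8], [-8, -4]].
det(H) = -80, tr(H) = 0.
det(H) < 0, so H is indefinite: neither convex nor concave.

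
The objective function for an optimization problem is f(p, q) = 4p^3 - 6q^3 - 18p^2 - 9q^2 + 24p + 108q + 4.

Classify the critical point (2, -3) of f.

The mixed partial ∂²f/∂p∂q is 0, so the Hessian at any point is diag(f_pp, f_qq) = diag(12(2p - 3), -18(2q + 1)).
At (2, -3): H = diag(12, 90).
Both eigenvalues are positive, so H is positive definite: a local minimum.

local minimum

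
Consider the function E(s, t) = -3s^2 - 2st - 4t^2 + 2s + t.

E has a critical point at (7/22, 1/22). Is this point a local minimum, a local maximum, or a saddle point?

local maximum

The Hessian of E is constant: H = [[-6, -2], [-2, -8]].
det(H) = (-6)·(-8) − (-2)² = 44.
det(H) > 0 and tr(H) = -14 < 0, so H is negative definite and the point is a local maximum.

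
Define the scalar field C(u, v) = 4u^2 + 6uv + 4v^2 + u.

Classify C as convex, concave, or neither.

C is quadratic, so its Hessian is the constant matrix H = [[8, 6], [6, 8]].
det(H) = 28, tr(H) = 16.
det(H) > 0 and tr(H) > 0, so H is positive definite everywhere: convex.

convex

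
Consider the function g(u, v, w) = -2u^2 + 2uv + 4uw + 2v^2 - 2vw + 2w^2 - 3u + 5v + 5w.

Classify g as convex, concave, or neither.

neither

g is quadratic, so its Hessian is the constant matrix H = [[-4, 2, 4], [2, 4, -2], [4, -2, 4]].
Leading principal minors: -4, -20, -160.
Neither pattern holds ⇒ H is indefinite ⇒ neither convex nor concave.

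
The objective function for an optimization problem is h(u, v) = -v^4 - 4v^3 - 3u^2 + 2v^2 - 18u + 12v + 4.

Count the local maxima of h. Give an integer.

h separates as a function of u plus a function of v, so ∇h=0 decouples.
∂h/∂u = -6(u + 3) = 0 at u ∈ {-3}; ∂h/∂v = -4(v - 1)(v + 1)(v + 3) = 0 at v ∈ {-3, -1, 1}.
The Hessian is diagonal: diag(h_uu, h_vv). Second derivatives: h_uu(-3)=-6; h_vv(-3)=-32, h_vv(-1)=16, h_vv(1)=-32.
Local maxima occur where both diagonal entries negative: (-3, -3), (-3, 1). Count: 2.

2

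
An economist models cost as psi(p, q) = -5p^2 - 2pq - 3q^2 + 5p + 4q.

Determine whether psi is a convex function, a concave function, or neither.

psi is quadratic, so its Hessian is the constant matrix H = [[-10, -2], [-2, -6]].
det(H) = 56, tr(H) = -16.
det(H) > 0 and tr(H) < 0, so H is negative definite everywhere: concave.

concave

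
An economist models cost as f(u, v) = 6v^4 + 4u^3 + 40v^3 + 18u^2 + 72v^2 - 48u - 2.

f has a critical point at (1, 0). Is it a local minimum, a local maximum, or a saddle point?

local minimum

The mixed partial ∂²f/∂u∂v is 0, so the Hessian at any point is diag(f_uu, f_vv) = diag(12(2u + 3), 24(3v^2 + 10v + 6)).
At (1, 0): H = diag(60, 144).
Both eigenvalues are positive, so H is positive definite: a local minimum.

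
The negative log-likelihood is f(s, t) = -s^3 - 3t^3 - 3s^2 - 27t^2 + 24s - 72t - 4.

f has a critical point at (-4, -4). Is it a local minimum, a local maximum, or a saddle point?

local minimum

The mixed partial ∂²f/∂s∂t is 0, so the Hessian at any point is diag(f_ss, f_tt) = diag(-6(s + 1), -18(t + 3)).
At (-4, -4): H = diag(18, 18).
Both eigenvalues are positive, so H is positive definite: a local minimum.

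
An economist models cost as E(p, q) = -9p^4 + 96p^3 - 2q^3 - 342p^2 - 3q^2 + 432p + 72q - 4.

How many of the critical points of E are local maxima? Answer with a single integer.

E separates as a function of p plus a function of q, so ∇E=0 decouples.
∂E/∂p = -36(p - 4)(p - 3)(p - 1) = 0 at p ∈ {1, 3, 4}; ∂E/∂q = -6(q - 3)(q + 4) = 0 at q ∈ {-4, 3}.
The Hessian is diagonal: diag(E_pp, E_qq). Second derivatives: E_pp(1)=-216, E_pp(3)=72, E_pp(4)=-108; E_qq(-4)=42, E_qq(3)=-42.
Local maxima occur where both diagonal entries negative: (1, 3), (4, 3). Count: 2.

2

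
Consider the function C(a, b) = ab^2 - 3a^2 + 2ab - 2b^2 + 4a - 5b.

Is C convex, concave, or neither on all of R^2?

The term ab^2 is cubic, so the Hessian is not constant.
∂²C/∂b² = 2a - 4, which takes both signs as a varies (negative for sufficiently negative a). A diagonal entry of the Hessian changing sign means the Hessian is neither positive- nor negative-semidefinite on all of R^2.

neither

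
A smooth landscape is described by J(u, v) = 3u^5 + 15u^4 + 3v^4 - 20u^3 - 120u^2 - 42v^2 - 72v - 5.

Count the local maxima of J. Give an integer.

2

J separates as a function of u plus a function of v, so ∇J=0 decouples.
∂J/∂u = 15u(u - 2)(u + 2)(u + 4) = 0 at u ∈ {-4, -2, 0, 2}; ∂J/∂v = 12(v - 3)(v + 1)(v + 2) = 0 at v ∈ {-2, -1, 3}.
The Hessian is diagonal: diag(J_uu, J_vv). Second derivatives: J_uu(-4)=-720, J_uu(-2)=240, J_uu(0)=-240, J_uu(2)=720; J_vv(-2)=60, J_vv(-1)=-48, J_vv(3)=240.
Local maxima occur where both diagonal entries negative: (-4, -1), (0, -1). Count: 2.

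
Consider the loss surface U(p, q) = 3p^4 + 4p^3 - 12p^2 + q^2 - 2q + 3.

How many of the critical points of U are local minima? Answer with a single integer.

2

U separates as a function of p plus a function of q, so ∇U=0 decouples.
∂U/∂p = 12p(p - 1)(p + 2) = 0 at p ∈ {-2, 0, 1}; ∂U/∂q = 2(q - 1) = 0 at q ∈ {1}.
The Hessian is diagonal: diag(U_pp, U_qq). Second derivatives: U_pp(-2)=72, U_pp(0)=-24, U_pp(1)=36; U_qq(1)=2.
Local minima occur where both diagonal entries positive: (-2, 1), (1, 1). Count: 2.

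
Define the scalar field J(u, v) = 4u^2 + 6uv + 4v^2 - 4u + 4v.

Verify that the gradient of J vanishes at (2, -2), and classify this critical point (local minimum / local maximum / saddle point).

∇J = (8u + 6v - 4, 6u + 8v + 4); substituting (2, -2) gives ∇J = (0, 0), so (2, -2) is indeed a critical point.
The Hessian of J is constant: H = [[8, 6], [6, 8]].
det(H) = 8·8 − 6² = 28.
det(H) > 0 and tr(H) = 16 > 0, so H is positive definite and the point is a local minimum.

local minimum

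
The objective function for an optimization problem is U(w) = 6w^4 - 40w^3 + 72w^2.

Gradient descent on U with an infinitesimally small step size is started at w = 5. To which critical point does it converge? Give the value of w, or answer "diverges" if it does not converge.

3

U'(w) = 24w(w - 3)(w - 2), so U'(5) = 720.
Gradient descent moves in the -U' direction, i.e. w is decreasing.
The nearest critical point in that direction is w = 3, where U'' = 72 > 0 (a local minimum). The iterate converges there.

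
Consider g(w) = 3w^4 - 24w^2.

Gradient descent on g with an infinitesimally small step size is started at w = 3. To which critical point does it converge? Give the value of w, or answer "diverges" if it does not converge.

g'(w) = 12w(w - 2)(w + 2), so g'(3) = 180.
Gradient descent moves in the -g' direction, i.e. w is decreasing.
The nearest critical point in that direction is w = 2, where g'' = 96 > 0 (a local minimum). The iterate converges there.

2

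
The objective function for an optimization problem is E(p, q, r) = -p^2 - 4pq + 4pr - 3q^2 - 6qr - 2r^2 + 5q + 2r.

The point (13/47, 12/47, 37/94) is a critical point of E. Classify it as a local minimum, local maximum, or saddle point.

The Hessian is constant: H = [[-2, -4, 4], [-4, -6, -6], [4, -6, -4]].
Leading principal minors: Δ₁ = -2, Δ₂ = -4, Δ₃ = 376.
The minors fit neither the all-positive nor the alternating-sign pattern, so H is indefinite: a saddle point.

saddle point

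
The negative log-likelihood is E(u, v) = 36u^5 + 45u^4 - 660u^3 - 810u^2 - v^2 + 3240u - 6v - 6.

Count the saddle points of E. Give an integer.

2

E separates as a function of u plus a function of v, so ∇E=0 decouples.
∂E/∂u = 180(u - 3)(u - 1)(u + 2)(u + 3) = 0 at u ∈ {-3, -2, 1, 3}; ∂E/∂v = -2(v + 3) = 0 at v ∈ {-3}.
The Hessian is diagonal: diag(E_uu, E_vv). Second derivatives: E_uu(-3)=-4320, E_uu(-2)=2700, E_uu(1)=-4320, E_uu(3)=10800; E_vv(-3)=-2.
Saddle points occur where the two diagonal entries have opposite signs: (-2, -3), (3, -3). Count: 2.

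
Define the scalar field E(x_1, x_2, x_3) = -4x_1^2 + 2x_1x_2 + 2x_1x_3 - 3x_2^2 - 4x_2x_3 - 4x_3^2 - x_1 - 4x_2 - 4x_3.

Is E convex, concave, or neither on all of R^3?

E is quadratic, so its Hessian is the constant matrix H = [[-8, 2, 2], [2, -6, -4], [2, -4, -8]].
Leading principal minors: -8, 44, -232.
Signs alternate −, +, − ⇒ H ≺ 0 ⇒ concave.

concave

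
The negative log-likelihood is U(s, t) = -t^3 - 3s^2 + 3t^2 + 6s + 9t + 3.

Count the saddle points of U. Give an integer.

1

U separates as a function of s plus a function of t, so ∇U=0 decouples.
∂U/∂s = -6(s - 1) = 0 at s ∈ {1}; ∂U/∂t = -3(t - 3)(t + 1) = 0 at t ∈ {-1, 3}.
The Hessian is diagonal: diag(U_ss, U_tt). Second derivatives: U_ss(1)=-6; U_tt(-1)=12, U_tt(3)=-12.
Saddle points occur where the two diagonal entries have opposite signs: (1, -1). Count: 1.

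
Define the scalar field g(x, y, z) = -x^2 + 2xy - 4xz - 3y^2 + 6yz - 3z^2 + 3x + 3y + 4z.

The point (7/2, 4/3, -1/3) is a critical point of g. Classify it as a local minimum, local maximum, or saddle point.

The Hessian is constant: H = [[-2, 2, -4], [2, -6, 6], [-4, 6, -6]].
Leading principal minors: Δ₁ = -2, Δ₂ = 8, Δ₃ = 24.
The minors fit neither the all-positive nor the alternating-sign pattern, so H is indefinite: a saddle point.

saddle point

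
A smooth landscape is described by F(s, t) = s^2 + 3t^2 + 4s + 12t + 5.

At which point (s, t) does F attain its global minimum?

(-2, -2)

F(s,t) separates as P(s) + Q(t) + 5, so its minimum is min P + min Q + 5.
P'(s) = 2s + 4 vanishes at s ∈ {-2}; Q'(t) = 6(t + 2) vanishes at t ∈ {-2}.
Local minima of P (where P''>0): P(-2)=-4. Local minima of Q: Q(-2)=-12.
So the global minimum of F is P(-2) + Q(-2) + 5 = -4 − 12 + 5 = -11, attained at (-2, -2).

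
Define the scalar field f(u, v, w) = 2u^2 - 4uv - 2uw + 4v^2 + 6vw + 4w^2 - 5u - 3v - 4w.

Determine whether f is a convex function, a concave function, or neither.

convex

f is quadratic, so its Hessian is the constant matrix H = [[4, -4, -2], [-4, 8, 6], [-2, 6, 8]].
Leading principal minors: 4, 16, 48.
All positive ⇒ H ≻ 0 ⇒ convex.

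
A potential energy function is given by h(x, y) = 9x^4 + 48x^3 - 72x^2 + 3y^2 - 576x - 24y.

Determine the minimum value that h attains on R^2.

-960

h(x,y) separates as P(x) + Q(y), so its minimum is min P + min Q.
P'(x) = 36(x - 2)(x + 2)(x + 4) vanishes at x ∈ {-4, -2, 2}; Q'(y) = 6y - 24 vanishes at y ∈ {4}.
Local minima of P (where P''>0): P(-4)=384, P(2)=-912. Local minima of Q: Q(4)=-48.
So the global minimum of h is P(2) + Q(4) = -912 − 48 = -960, attained at (2, 4).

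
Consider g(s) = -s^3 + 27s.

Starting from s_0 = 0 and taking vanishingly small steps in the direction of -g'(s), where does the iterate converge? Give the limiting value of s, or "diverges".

g'(s) = -3(s - 3)(s + 3), so g'(0) = 27.
Gradient descent moves in the -g' direction, i.e. s is decreasing.
The nearest critical point in that direction is s = -3, where g'' = 18 > 0 (a local minimum). The iterate converges there.

-3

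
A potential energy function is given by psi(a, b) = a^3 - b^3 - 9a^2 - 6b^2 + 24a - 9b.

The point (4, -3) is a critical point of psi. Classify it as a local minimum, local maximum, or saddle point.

local minimum

The mixed partial ∂²psi/∂a∂b is 0, so the Hessian at any point is diag(psi_aa, psi_bb) = diag(6(a - 3), -6(b + 2)).
At (4, -3): H = diag(6, 6).
Both eigenvalues are positive, so H is positive definite: a local minimum.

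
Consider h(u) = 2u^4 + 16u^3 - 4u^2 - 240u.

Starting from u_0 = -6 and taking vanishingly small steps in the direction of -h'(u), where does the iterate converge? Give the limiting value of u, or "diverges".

-5

h'(u) = 8(u - 2)(u + 3)(u + 5), so h'(-6) = -192.
Gradient descent moves in the -h' direction, i.e. u is increasing.
The nearest critical point in that direction is u = -5, where h'' = 112 > 0 (a local minimum). The iterate converges there.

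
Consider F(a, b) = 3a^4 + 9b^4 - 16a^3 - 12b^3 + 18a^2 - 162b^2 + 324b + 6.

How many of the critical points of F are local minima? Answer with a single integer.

4

F separates as a function of a plus a function of b, so ∇F=0 decouples.
∂F/∂a = 12a(a - 3)(a - 1) = 0 at a ∈ {0, 1, 3}; ∂F/∂b = 36(b - 3)(b - 1)(b + 3) = 0 at b ∈ {-3, 1, 3}.
The Hessian is diagonal: diag(F_aa, F_bb). Second derivatives: F_aa(0)=36, F_aa(1)=-24, F_aa(3)=72; F_bb(-3)=864, F_bb(1)=-288, F_bb(3)=432.
Local minima occur where both diagonal entries positive: (0, -3), (0, 3), (3, -3), (3, 3). Count: 4.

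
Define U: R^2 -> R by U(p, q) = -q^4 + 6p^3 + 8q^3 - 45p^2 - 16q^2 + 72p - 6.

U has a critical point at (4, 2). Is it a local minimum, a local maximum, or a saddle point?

The mixed partial ∂²U/∂p∂q is 0, so the Hessian at any point is diag(U_pp, U_qq) = diag(18(2p - 5), 4(-3q^2 + 12q - 8)).
At (4, 2): H = diag(54, 16).
Both eigenvalues are positive, so H is positive definite: a local minimum.

local minimum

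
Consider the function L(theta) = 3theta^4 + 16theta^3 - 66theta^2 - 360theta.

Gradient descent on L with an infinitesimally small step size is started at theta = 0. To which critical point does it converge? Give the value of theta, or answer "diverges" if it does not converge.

3

L'(theta) = 12(theta - 3)(theta + 2)(theta + 5), so L'(0) = -360.
Gradient descent moves in the -L' direction, i.e. theta is increasing.
The nearest critical point in that direction is theta = 3, where L'' = 480 > 0 (a local minimum). The iterate converges there.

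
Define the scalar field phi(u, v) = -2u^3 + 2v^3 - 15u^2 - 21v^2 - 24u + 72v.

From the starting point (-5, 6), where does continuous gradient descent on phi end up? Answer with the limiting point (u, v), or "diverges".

(-4, 4)

phi is separable, so gradient descent decouples: u follows -∂phi/∂u, v follows -∂phi/∂v.
∂phi/∂u = -6(u + 1)(u + 4); at u=-5 this is -24, so u increases.
∂phi/∂v = 6(v - 4)(v - 3); at v=6 this is 36, so v decreases.
u converges to its nearest critical value -4 (a local min of the u-part); v converges to 4. The iterate converges to (-4, 4).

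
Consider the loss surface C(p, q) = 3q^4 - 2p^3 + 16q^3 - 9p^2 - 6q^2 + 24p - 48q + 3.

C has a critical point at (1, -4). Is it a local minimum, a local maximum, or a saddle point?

saddle point

The mixed partial ∂²C/∂p∂q is 0, so the Hessian at any point is diag(C_pp, C_qq) = diag(-6(2p + 3), 12(3q^2 + 8q - 1)).
At (1, -4): H = diag(-30, 180).
The eigenvalues have opposite signs, so H is indefinite: a saddle point.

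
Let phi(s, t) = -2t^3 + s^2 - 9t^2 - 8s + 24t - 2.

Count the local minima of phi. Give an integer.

phi separates as a function of s plus a function of t, so ∇phi=0 decouples.
∂phi/∂s = 2(s - 4) = 0 at s ∈ {4}; ∂phi/∂t = -6(t - 1)(t + 4) = 0 at t ∈ {-4, 1}.
The Hessian is diagonal: diag(phi_ss, phi_tt). Second derivatives: phi_ss(4)=2; phi_tt(-4)=30, phi_tt(1)=-30.
Local minima occur where both diagonal entries positive: (4, -4). Count: 1.

1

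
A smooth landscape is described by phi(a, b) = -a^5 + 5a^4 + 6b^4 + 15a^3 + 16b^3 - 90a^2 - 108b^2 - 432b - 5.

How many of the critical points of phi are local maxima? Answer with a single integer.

2

phi separates as a function of a plus a function of b, so ∇phi=0 decouples.
∂phi/∂a = -5a(a - 4)(a - 3)(a + 3) = 0 at a ∈ {-3, 0, 3, 4}; ∂phi/∂b = 24(b - 3)(b + 2)(b + 3) = 0 at b ∈ {-3, -2, 3}.
The Hessian is diagonal: diag(phi_aa, phi_bb). Second derivatives: phi_aa(-3)=630, phi_aa(0)=-180, phi_aa(3)=90, phi_aa(4)=-140; phi_bb(-3)=144, phi_bb(-2)=-120, phi_bb(3)=720.
Local maxima occur where both diagonal entries negative: (0, -2), (4, -2). Count: 2.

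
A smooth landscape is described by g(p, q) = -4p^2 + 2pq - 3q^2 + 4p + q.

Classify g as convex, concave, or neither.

g is quadratic, so its Hessian is the constant matrix H = [[-8, 2], [2, -6]].
det(H) = 44, tr(H) = -14.
det(H) > 0 and tr(H) < 0, so H is negative definite everywhere: concave.

concave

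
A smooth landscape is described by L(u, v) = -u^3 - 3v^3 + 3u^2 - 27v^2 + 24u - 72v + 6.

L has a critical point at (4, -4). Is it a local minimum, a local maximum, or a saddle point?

The mixed partial ∂²L/∂u∂v is 0, so the Hessian at any point is diag(L_uu, L_vv) = diag(6(-u + 1), -18(v + 3)).
At (4, -4): H = diag(-18, 18).
The eigenvalues have opposite signs, so H is indefinite: a saddle point.

saddle point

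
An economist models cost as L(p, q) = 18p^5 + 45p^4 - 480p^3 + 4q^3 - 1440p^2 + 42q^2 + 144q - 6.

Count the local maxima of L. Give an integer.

L separates as a function of p plus a function of q, so ∇L=0 decouples.
∂L/∂p = 90p(p - 4)(p + 2)(p + 4) = 0 at p ∈ {-4, -2, 0, 4}; ∂L/∂q = 12(q + 3)(q + 4) = 0 at q ∈ {-4, -3}.
The Hessian is diagonal: diag(L_pp, L_qq). Second derivatives: L_pp(-4)=-5760, L_pp(-2)=2160, L_pp(0)=-2880, L_pp(4)=17280; L_qq(-4)=-12, L_qq(-3)=12.
Local maxima occur where both diagonal entries negative: (-4, -4), (0, -4). Count: 2.

2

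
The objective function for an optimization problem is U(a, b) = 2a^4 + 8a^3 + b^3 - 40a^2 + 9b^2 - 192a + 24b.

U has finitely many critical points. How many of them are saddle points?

3

U separates as a function of a plus a function of b, so ∇U=0 decouples.
∂U/∂a = 8(a - 3)(a + 2)(a + 4) = 0 at a ∈ {-4, -2, 3}; ∂U/∂b = 3(b + 2)(b + 4) = 0 at b ∈ {-4, -2}.
The Hessian is diagonal: diag(U_aa, U_bb). Second derivatives: U_aa(-4)=112, U_aa(-2)=-80, U_aa(3)=280; U_bb(-4)=-6, U_bb(-2)=6.
Saddle points occur where the two diagonal entries have opposite signs: (-4, -4), (-2, -2), (3, -4). Count: 3.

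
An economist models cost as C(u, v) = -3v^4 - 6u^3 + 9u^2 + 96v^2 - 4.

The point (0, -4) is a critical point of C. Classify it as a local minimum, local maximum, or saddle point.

The mixed partial ∂²C/∂u∂v is 0, so the Hessian at any point is diag(C_uu, C_vv) = diag(18(-2u + 1), 12(-3v^2 + 16)).
At (0, -4): H = diag(18, -384).
The eigenvalues have opposite signs, so H is indefinite: a saddle point.

saddle point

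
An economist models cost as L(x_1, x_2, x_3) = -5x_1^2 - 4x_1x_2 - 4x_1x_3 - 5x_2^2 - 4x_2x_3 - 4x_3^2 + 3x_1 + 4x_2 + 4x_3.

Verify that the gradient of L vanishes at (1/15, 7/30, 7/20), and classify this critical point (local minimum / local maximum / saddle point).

∇L = (-10x_1 - 4x_2 - 4x_3 + 3, -4x_1 - 10x_2 - 4x_3 + 4, -4x_1 - 4x_2 - 8x_3 + 4); substituting (1/15, 7/30, 7/20) gives ∇L = (0, 0, 0), so (1/15, 7/30, 7/20) is indeed a critical point.
The Hessian is constant: H = [[-10, -4, -4], [-4, -10, -4], [-4, -4, -8]].
Leading principal minors: Δ₁ = -10, Δ₂ = 84, Δ₃ = -480.
The minors alternate sign starting negative (−, +, −), so H is negative definite: a local maximum.

local maximum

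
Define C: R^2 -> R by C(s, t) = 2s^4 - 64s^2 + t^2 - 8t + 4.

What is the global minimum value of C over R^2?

-524

C(s,t) separates as P(s) + Q(t) + 4, so its minimum is min P + min Q + 4.
P'(s) = 8s(s - 4)(s + 4) vanishes at s ∈ {-4, 0, 4}; Q'(t) = 2(t - 4) vanishes at t ∈ {4}.
Local minima of P (where P''>0): P(-4)=-512, P(4)=-512. Local minima of Q: Q(4)=-16.
So the global minimum of C is P(-4) + Q(4) + 4 = -512 − 16 + 4 = -524, attained at (-4, 4).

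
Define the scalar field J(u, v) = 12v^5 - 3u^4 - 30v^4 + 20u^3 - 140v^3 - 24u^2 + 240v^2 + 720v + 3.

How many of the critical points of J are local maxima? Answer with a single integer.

4

J separates as a function of u plus a function of v, so ∇J=0 decouples.
∂J/∂u = -12u(u - 4)(u - 1) = 0 at u ∈ {0, 1, 4}; ∂J/∂v = 60(v - 3)(v - 2)(v + 1)(v + 2) = 0 at v ∈ {-2, -1, 2, 3}.
The Hessian is diagonal: diag(J_uu, J_vv). Second derivatives: J_uu(0)=-48, J_uu(1)=36, J_uu(4)=-144; J_vv(-2)=-1200, J_vv(-1)=720, J_vv(2)=-720, J_vv(3)=1200.
Local maxima occur where both diagonal entries negative: (0, -2), (0, 2), (4, -2), (4, 2). Count: 4.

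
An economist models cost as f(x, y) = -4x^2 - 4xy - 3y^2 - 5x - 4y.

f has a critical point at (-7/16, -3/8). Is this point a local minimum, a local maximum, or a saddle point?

The Hessian of f is constant: H = [[-8, -4], [-4, -6]].
det(H) = (-8)·(-6) − (-4)² = 32.
det(H) > 0 and tr(H) = -14 < 0, so H is negative definite and the point is a local maximum.

local maximum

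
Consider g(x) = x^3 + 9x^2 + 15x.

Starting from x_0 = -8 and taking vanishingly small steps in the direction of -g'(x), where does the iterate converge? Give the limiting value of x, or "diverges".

g'(x) = 3(x + 1)(x + 5), so g'(-8) = 63.
Gradient descent moves in the -g' direction, i.e. x is decreasing.
There is no critical point below x=-8, and g' keeps the same sign, so the iterate runs off to −∞.

diverges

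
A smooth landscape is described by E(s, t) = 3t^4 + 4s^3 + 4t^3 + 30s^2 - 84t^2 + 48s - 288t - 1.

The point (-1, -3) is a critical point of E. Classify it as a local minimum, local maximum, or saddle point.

The mixed partial ∂²E/∂s∂t is 0, so the Hessian at any point is diag(E_ss, E_tt) = diag(12(2s + 5), 12(3t^2 + 2t - 14)).
At (-1, -3): H = diag(36, 84).
Both eigenvalues are positive, so H is positive definite: a local minimum.

local minimum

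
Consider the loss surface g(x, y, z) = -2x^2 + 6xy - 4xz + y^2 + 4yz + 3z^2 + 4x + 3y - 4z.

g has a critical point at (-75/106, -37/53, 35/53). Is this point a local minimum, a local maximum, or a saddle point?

saddle point

The Hessian is constant: H = [[-4, 6, -4], [6, 2, 4], [-4, 4, 6]].
Leading principal minors: Δ₁ = -4, Δ₂ = -44, Δ₃ = -424.
The minors fit neither the all-positive nor the alternating-sign pattern, so H is indefinite: a saddle point.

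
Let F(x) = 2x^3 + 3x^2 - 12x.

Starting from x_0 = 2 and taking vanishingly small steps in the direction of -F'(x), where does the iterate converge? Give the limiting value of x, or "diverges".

1

F'(x) = 6(x - 1)(x + 2), so F'(2) = 24.
Gradient descent moves in the -F' direction, i.e. x is decreasing.
The nearest critical point in that direction is x = 1, where F'' = 18 > 0 (a local minimum). The iterate converges there.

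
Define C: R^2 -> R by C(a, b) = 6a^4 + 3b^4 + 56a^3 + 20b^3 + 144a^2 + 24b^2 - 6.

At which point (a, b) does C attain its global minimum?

(0, -4)

C(a,b) separates as P(a) + Q(b) − 6, so its minimum is min P + min Q − 6.
P'(a) = 24a(a + 3)(a + 4) vanishes at a ∈ {-4, -3, 0}; Q'(b) = 12b(b + 1)(b + 4) vanishes at b ∈ {-4, -1, 0}.
Local minima of P (where P''>0): P(-4)=256, P(0)=0. Local minima of Q: Q(-4)=-128, Q(0)=0.
So the global minimum of C is P(0) + Q(-4) − 6 = 0 − 128 − 6 = -134, attained at (0, -4).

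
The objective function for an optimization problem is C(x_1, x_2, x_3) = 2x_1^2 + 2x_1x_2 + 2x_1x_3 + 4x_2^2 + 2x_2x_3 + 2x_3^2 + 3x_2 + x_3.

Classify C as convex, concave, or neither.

C is quadratic, so its Hessian is the constant matrix H = [[4, 2, 2], [2, 8, 2], [2, 2, 4]].
Leading principal minors: 4, 28, 80.
All positive ⇒ H ≻ 0 ⇒ convex.

convex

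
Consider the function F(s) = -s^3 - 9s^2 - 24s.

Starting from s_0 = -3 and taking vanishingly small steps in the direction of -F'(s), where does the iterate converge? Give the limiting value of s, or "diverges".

-4

F'(s) = -3(s + 2)(s + 4), so F'(-3) = 3.
Gradient descent moves in the -F' direction, i.e. s is decreasing.
The nearest critical point in that direction is s = -4, where F'' = 6 > 0 (a local minimum). The iterate converges there.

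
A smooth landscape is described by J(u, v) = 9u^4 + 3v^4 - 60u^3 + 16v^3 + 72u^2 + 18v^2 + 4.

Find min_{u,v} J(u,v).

-407

J(u,v) separates as P(u) + Q(v) + 4, so its minimum is min P + min Q + 4.
P'(u) = 36u(u - 4)(u - 1) vanishes at u ∈ {0, 1, 4}; Q'(v) = 12v(v + 1)(v + 3) vanishes at v ∈ {-3, -1, 0}.
Local minima of P (where P''>0): P(0)=0, P(4)=-384. Local minima of Q: Q(-3)=-27, Q(0)=0.
So the global minimum of J is P(4) + Q(-3) + 4 = -384 − 27 + 4 = -407, attained at (4, -3).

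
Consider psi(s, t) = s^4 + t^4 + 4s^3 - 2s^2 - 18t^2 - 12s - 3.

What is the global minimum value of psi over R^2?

-93

psi(s,t) separates as P(s) + Q(t) − 3, so its minimum is min P + min Q − 3.
P'(s) = 4(s - 1)(s + 1)(s + 3) vanishes at s ∈ {-3, -1, 1}; Q'(t) = 4t(t - 3)(t + 3) vanishes at t ∈ {-3, 0, 3}.
Local minima of P (where P''>0): P(-3)=-9, P(1)=-9. Local minima of Q: Q(-3)=-81, Q(3)=-81.
So the global minimum of psi is P(-3) + Q(-3) − 3 = -9 − 81 − 3 = -93, attained at (-3, -3).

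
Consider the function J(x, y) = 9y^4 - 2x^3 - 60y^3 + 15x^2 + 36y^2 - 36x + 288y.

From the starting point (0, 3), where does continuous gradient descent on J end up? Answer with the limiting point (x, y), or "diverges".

J is separable, so gradient descent decouples: x follows -∂J/∂x, y follows -∂J/∂y.
∂J/∂x = -6(x - 3)(x - 2); at x=0 this is -36, so x increases.
∂J/∂y = 36(y - 4)(y - 2)(y + 1); at y=3 this is -144, so y increases.
x converges to its nearest critical value 2 (a local min of the x-part); y converges to 4. The iterate converges to (2, 4).

(2, 4)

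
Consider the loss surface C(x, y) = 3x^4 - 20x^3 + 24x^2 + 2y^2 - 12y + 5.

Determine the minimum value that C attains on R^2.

-141

C(x,y) separates as P(x) + Q(y) + 5, so its minimum is min P + min Q + 5.
P'(x) = 12x(x - 4)(x - 1) vanishes at x ∈ {0, 1, 4}; Q'(y) = 4y - 12 vanishes at y ∈ {3}.
Local minima of P (where P''>0): P(0)=0, P(4)=-128. Local minima of Q: Q(3)=-18.
So the global minimum of C is P(4) + Q(3) + 5 = -128 − 18 + 5 = -141, attained at (4, 3).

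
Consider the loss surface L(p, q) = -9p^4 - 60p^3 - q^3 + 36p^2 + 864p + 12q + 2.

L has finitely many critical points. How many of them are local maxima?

L separates as a function of p plus a function of q, so ∇L=0 decouples.
∂L/∂p = -36(p - 2)(p + 3)(p + 4) = 0 at p ∈ {-4, -3, 2}; ∂L/∂q = -3(q - 2)(q + 2) = 0 at q ∈ {-2, 2}.
The Hessian is diagonal: diag(L_pp, L_qq). Second derivatives: L_pp(-4)=-216, L_pp(-3)=180, L_pp(2)=-1080; L_qq(-2)=12, L_qq(2)=-12.
Local maxima occur where both diagonal entries negative: (-4, 2), (2, 2). Count: 2.

2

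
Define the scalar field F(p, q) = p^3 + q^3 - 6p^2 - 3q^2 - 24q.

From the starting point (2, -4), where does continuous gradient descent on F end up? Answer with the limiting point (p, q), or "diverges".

F is separable, so gradient descent decouples: p follows -∂F/∂p, q follows -∂F/∂q.
∂F/∂p = 3p(p - 4); at p=2 this is -12, so p increases.
∂F/∂q = 3(q - 4)(q + 2); at q=-4 this is 48, so q decreases.
The q-coordinate has no critical point in that direction and runs off to infinity.

diverges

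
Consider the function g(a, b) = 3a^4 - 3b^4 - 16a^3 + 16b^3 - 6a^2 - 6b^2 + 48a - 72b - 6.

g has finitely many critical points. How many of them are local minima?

2

g separates as a function of a plus a function of b, so ∇g=0 decouples.
∂g/∂a = 12(a - 4)(a - 1)(a + 1) = 0 at a ∈ {-1, 1, 4}; ∂g/∂b = -12(b - 3)(b - 2)(b + 1) = 0 at b ∈ {-1, 2, 3}.
The Hessian is diagonal: diag(g_aa, g_bb). Second derivatives: g_aa(-1)=120, g_aa(1)=-72, g_aa(4)=180; g_bb(-1)=-144, g_bb(2)=36, g_bb(3)=-48.
Local minima occur where both diagonal entries positive: (-1, 2), (4, 2). Count: 2.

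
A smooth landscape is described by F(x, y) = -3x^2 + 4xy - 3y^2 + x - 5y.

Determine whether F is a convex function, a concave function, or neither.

concave

F is quadratic, so its Hessian is the constant matrix H = [[-6, 4], [4, -6]].
det(H) = 20, tr(H) = -12.
det(H) > 0 and tr(H) < 0, so H is negative definite everywhere: concave.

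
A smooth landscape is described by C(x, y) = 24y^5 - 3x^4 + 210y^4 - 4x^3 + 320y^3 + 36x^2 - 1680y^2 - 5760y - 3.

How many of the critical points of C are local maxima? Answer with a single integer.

4

C separates as a function of x plus a function of y, so ∇C=0 decouples.
∂C/∂x = -12x(x - 2)(x + 3) = 0 at x ∈ {-3, 0, 2}; ∂C/∂y = 120(y - 2)(y + 2)(y + 3)(y + 4) = 0 at y ∈ {-4, -3, -2, 2}.
The Hessian is diagonal: diag(C_xx, C_yy). Second derivatives: C_xx(-3)=-180, C_xx(0)=72, C_xx(2)=-120; C_yy(-4)=-1440, C_yy(-3)=600, C_yy(-2)=-960, C_yy(2)=14400.
Local maxima occur where both diagonal entries negative: (-3, -4), (-3, -2), (2, -4), (2, -2). Count: 4.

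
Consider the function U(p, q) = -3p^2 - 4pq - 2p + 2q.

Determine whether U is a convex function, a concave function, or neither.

neither

U is quadratic, so its Hessian is the constant matrix H = [[-6, -4], [-4, 0]].
det(H) = -16, tr(H) = -6.
det(H) < 0, so H is indefinite: neither convex nor concave.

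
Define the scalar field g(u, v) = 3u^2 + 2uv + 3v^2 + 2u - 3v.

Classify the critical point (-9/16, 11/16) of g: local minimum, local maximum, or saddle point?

local minimum

The Hessian of g is constant: H = [[6, 2], [2, 6]].
det(H) = 6·6 − 2² = 32.
det(H) > 0 and tr(H) = 12 > 0, so H is positive definite and the point is a local minimum.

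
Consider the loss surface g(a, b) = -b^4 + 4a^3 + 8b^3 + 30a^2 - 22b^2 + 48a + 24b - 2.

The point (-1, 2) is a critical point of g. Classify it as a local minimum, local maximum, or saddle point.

The mixed partial ∂²g/∂a∂b is 0, so the Hessian at any point is diag(g_aa, g_bb) = diag(12(2a + 5), 4(-3b^2 + 12b - 11)).
At (-1, 2): H = diag(36, 4).
Both eigenvalues are positive, so H is positive definite: a local minimum.

local minimum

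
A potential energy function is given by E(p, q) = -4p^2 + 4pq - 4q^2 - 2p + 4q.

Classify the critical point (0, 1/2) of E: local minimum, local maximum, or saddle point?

local maximum

The Hessian of E is constant: H = [[-8, 4], [4, -8]].
det(H) = (-8)·(-8) − 4² = 48.
det(H) > 0 and tr(H) = -16 < 0, so H is negative definite and the point is a local maximum.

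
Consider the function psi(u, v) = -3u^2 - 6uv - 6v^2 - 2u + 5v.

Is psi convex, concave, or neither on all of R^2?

concave

psi is quadratic, so its Hessian is the constant matrix H = [[-6, -6], [-6, -12]].
det(H) = 36, tr(H) = -18.
det(H) > 0 and tr(H) < 0, so H is negative definite everywhere: concave.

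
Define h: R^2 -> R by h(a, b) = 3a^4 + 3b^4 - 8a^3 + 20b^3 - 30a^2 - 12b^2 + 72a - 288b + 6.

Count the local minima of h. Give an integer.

4

h separates as a function of a plus a function of b, so ∇h=0 decouples.
∂h/∂a = 12(a - 3)(a - 1)(a + 2) = 0 at a ∈ {-2, 1, 3}; ∂h/∂b = 12(b - 2)(b + 3)(b + 4) = 0 at b ∈ {-4, -3, 2}.
The Hessian is diagonal: diag(h_aa, h_bb). Second derivatives: h_aa(-2)=180, h_aa(1)=-72, h_aa(3)=120; h_bb(-4)=72, h_bb(-3)=-60, h_bb(2)=360.
Local minima occur where both diagonal entries positive: (-2, -4), (-2, 2), (3, -4), (3, 2). Count: 4.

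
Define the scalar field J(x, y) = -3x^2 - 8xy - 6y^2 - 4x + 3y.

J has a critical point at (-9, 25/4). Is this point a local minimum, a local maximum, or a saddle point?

The Hessian of J is constant: H = [[-6, -8], [-8, -12]].
det(H) = (-6)·(-12) − (-8)² = 8.
det(H) > 0 and tr(H) = -18 < 0, so H is negative definite and the point is a local maximum.

local maximum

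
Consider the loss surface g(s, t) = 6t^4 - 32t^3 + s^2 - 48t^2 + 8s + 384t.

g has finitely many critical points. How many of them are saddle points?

1

g separates as a function of s plus a function of t, so ∇g=0 decouples.
∂g/∂s = 2(s + 4) = 0 at s ∈ {-4}; ∂g/∂t = 24(t - 4)(t - 2)(t + 2) = 0 at t ∈ {-2, 2, 4}.
The Hessian is diagonal: diag(g_ss, g_tt). Second derivatives: g_ss(-4)=2; g_tt(-2)=576, g_tt(2)=-192, g_tt(4)=288.
Saddle points occur where the two diagonal entries have opposite signs: (-4, 2). Count: 1.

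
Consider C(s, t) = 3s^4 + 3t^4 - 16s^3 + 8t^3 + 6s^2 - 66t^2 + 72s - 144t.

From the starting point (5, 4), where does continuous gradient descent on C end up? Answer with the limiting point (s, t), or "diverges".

C is separable, so gradient descent decouples: s follows -∂C/∂s, t follows -∂C/∂t.
∂C/∂s = 12(s - 3)(s - 2)(s + 1); at s=5 this is 432, so s decreases.
∂C/∂t = 12(t - 3)(t + 1)(t + 4); at t=4 this is 480, so t decreases.
s converges to its nearest critical value 3 (a local min of the s-part); t converges to 3. The iterate converges to (3, 3).

(3, 3)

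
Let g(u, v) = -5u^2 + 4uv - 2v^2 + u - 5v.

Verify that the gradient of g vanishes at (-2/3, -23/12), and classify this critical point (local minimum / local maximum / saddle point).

local maximum

∇g = (-10u + 4v + 1, 4u - 4v - 5); substituting (-2/3, -23/12) gives ∇g = (0, 0), so (-2/3, -23/12) is indeed a critical point.
The Hessian of g is constant: H = [[-10, 4], [4, -4]].
det(H) = (-10)·(-4) − 4² = 24.
det(H) > 0 and tr(H) = -14 < 0, so H is negative definite and the point is a local maximum.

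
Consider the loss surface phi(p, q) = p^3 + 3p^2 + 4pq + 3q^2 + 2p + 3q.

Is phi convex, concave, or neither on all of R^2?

The term p^3 is cubic, so the Hessian is not constant.
∂²phi/∂p² = 6p + 6, which takes both signs as p varies (negative for sufficiently negative p). A diagonal entry of the Hessian changing sign means the Hessian is neither positive- nor negative-semidefinite on all of R^2.

neither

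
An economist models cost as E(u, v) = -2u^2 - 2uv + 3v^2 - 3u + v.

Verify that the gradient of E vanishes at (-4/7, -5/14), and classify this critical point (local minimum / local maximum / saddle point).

∇E = (-4u - 2v - 3, -2u + 6v + 1); substituting (-4/7, -5/14) gives ∇E = (0, 0), so (-4/7, -5/14) is indeed a critical point.
The Hessian of E is constant: H = [[-4, -2], [-2, 6]].
det(H) = (-4)·6 − (-2)² = -28.
Since det(H) < 0, H is indefinite and the critical point is a saddle point.

saddle point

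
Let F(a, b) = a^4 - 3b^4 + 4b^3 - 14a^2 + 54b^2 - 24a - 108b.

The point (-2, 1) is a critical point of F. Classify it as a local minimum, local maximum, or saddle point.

local minimum

The mixed partial ∂²F/∂a∂b is 0, so the Hessian at any point is diag(F_aa, F_bb) = diag(4(3a^2 - 7), 12(-3b^2 + 2b + 9)).
At (-2, 1): H = diag(20, 96).
Both eigenvalues are positive, so H is positive definite: a local minimum.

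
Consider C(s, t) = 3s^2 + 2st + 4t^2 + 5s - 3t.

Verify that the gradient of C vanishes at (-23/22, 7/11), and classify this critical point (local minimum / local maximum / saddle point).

∇C = (6s + 2t + 5, 2s + 8t - 3); substituting (-23/22, 7/11) gives ∇C = (0, 0), so (-23/22, 7/11) is indeed a critical point.
The Hessian of C is constant: H = [[6, 2], [2, 8]].
det(H) = 6·8 − 2² = 44.
det(H) > 0 and tr(H) = 14 > 0, so H is positive definite and the point is a local minimum.

local minimum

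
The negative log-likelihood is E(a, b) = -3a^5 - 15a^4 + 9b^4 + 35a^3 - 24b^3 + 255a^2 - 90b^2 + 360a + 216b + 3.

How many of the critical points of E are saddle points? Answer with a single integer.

6

E separates as a function of a plus a function of b, so ∇E=0 decouples.
∂E/∂a = -15(a - 3)(a + 1)(a + 2)(a + 4) = 0 at a ∈ {-4, -2, -1, 3}; ∂E/∂b = 36(b - 3)(b - 1)(b + 2) = 0 at b ∈ {-2, 1, 3}.
The Hessian is diagonal: diag(E_aa, E_bb). Second derivatives: E_aa(-4)=630, E_aa(-2)=-150, E_aa(-1)=180, E_aa(3)=-2100; E_bb(-2)=540, E_bb(1)=-216, E_bb(3)=360.
Saddle points occur where the two diagonal entries have opposite signs: (-4, 1), (-2, -2), (-2, 3), (-1, 1), (3, -2), (3, 3). Count: 6.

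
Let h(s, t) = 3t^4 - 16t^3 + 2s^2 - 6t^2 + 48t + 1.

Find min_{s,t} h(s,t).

-159

h(s,t) separates as P(s) + Q(t) + 1, so its minimum is min P + min Q + 1.
P'(s) = 4s vanishes at s ∈ {0}; Q'(t) = 12(t - 4)(t - 1)(t + 1) vanishes at t ∈ {-1, 1, 4}.
Local minima of P (where P''>0): P(0)=0. Local minima of Q: Q(-1)=-35, Q(4)=-160.
So the global minimum of h is P(0) + Q(4) + 1 = 0 − 160 + 1 = -159, attained at (0, 4).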